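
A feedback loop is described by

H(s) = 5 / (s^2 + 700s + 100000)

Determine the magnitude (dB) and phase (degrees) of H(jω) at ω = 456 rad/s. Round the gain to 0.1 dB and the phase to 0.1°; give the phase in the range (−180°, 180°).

-96.6 dB, -108.7°

Substitute s = j456:
Numerator: 5 = 5 + j0
Denominator: (j456)^2 + 700(j456) + 100000 = -107936 + j319200
|N| = √(5² + 0²) ≈ 5, ∠N ≈ 0.00°
|D| = √(107936² + 319200²) ≈ 3.3696e+05, ∠D ≈ 108.68°
|H| = 5 / 3.3696e+05 ≈ 1.4839e-05
Gain = 20 log₁₀(1.4839e-05) ≈ -96.57 dB
∠H = 0.00° − 108.68° = -108.68°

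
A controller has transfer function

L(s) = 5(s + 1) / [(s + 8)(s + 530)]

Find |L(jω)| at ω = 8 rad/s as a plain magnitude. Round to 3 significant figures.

0.00672

At s = jω = j8:
zero (s+1): 1 + j8 → |·| = √(1²+8²) = √65 ≈ 8.0623, ∠ = arctan(8/1) ≈ 82.87°
pole (s+8): 8 + j8 → |·| = √(8²+8²) = √128 ≈ 11.314, ∠ = arctan(8/8) ≈ 45.00°
pole (s+530): 530 + j8 → |·| = √(530²+8²) = √280964 ≈ 530.06, ∠ = arctan(8/530) ≈ 0.86°
|L| = 5 · 8.0623 / 5997.1 ≈ 0.0067218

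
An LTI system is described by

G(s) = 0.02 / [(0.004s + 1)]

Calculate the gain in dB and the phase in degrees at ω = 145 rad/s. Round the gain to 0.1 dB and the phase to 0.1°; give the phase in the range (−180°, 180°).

At ω = 145 rad/s:
pole (1 + j145·0.004) = 1 + j0.58 → |·| ≈ 1.156, ∠ ≈ 30.11°
|G| = 0.02 · 1 / (1.156) ≈ 0.017301
Gain = 20 log₁₀(0.017301) ≈ -35.24 dB
∠G = (0°) − (30.11°) = -30.11°

-35.2 dB, -30.1°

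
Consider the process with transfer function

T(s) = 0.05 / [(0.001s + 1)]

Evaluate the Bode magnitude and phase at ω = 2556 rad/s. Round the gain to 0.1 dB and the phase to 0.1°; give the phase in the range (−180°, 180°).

At ω = 2556 rad/s:
pole (1 + j2556·0.001) = 1 + j2.556 → |·| ≈ 2.7447, ∠ ≈ 68.63°
|T| = 0.05 · 1 / (2.7447) ≈ 0.018217
Gain = 20 log₁₀(0.018217) ≈ -34.79 dB
∠T = (0°) − (68.63°) = -68.63°

-34.8 dB, -68.6°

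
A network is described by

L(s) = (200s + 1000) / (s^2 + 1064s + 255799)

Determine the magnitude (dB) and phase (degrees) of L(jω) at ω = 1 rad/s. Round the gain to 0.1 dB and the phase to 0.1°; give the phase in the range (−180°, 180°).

Substitute s = j1:
Numerator: 200(j1) + 1000 = 1000 + j200
Denominator: (j1)^2 + 1064(j1) + 255799 = 255798 + j1064
|N| = √(1000² + 200²) ≈ 1019.8, ∠N ≈ 11.31°
|D| = √(255798² + 1064²) ≈ 2.558e+05, ∠D ≈ 0.24°
|L| = 1019.8 / 2.558e+05 ≈ 0.0039867
Gain = 20 log₁₀(0.0039867) ≈ -47.99 dB
∠L = 11.31° − 0.24° = 11.07°

-48.0 dB, 11.1°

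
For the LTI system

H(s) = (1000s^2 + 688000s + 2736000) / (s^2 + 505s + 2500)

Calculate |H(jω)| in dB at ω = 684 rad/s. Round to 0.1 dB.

61.2 dB

Substitute s = j684:
Numerator: 1000(j684)^2 + 688000(j684) + 2736000 = -465120000 + j470592000
Denominator: (j684)^2 + 505(j684) + 2500 = -465356 + j345420
|N| = √(465120000² + 470592000²) ≈ 6.6166e+08, ∠N ≈ 134.66°
|D| = √(465356² + 345420²) ≈ 5.7954e+05, ∠D ≈ 143.41°
|H| = 6.6166e+08 / 5.7954e+05 ≈ 1141.7
Gain = 20 log₁₀(1141.7) ≈ 61.15 dB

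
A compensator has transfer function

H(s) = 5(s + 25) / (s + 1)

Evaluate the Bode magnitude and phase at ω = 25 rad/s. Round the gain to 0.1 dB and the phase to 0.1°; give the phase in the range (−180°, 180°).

At s = jω = j25:
zero (s+25): 25 + j25 → |·| = √(25²+25²) = √1250 ≈ 35.355, ∠ = arctan(25/25) ≈ 45.00°
pole (s+1): 1 + j25 → |·| = √(1²+25²) = √626 ≈ 25.02, ∠ = arctan(25/1) ≈ 87.71°
|H| = 5 · 35.355 / 25.02 ≈ 7.0653
Gain = 20 log₁₀(7.0653) ≈ 16.98 dB
∠H = 45.00° − 87.71° = -42.71°

17.0 dB, -42.7°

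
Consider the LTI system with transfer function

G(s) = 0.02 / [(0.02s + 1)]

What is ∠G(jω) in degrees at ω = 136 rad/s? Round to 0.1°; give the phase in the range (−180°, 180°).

-69.8°

At ω = 136 rad/s:
pole (1 + j136·0.02) = 1 + j2.72 → |·| ≈ 2.898, ∠ ≈ 69.81°
∠G = (0°) − (69.81°) = -69.81°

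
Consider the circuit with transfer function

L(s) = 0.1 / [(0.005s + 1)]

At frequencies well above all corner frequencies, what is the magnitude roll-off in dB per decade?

-20 dB/decade

Each pole contributes −20 dB/decade at high frequency; each zero contributes +20 dB/decade.
Net: 0 zero(s) − 1 pole(s) → -20 dB/decade.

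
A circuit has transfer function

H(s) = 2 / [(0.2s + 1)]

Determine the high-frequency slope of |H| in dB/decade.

-20 dB/decade

Each pole contributes −20 dB/decade at high frequency; each zero contributes +20 dB/decade.
Net: 0 zero(s) − 1 pole(s) → -20 dB/decade.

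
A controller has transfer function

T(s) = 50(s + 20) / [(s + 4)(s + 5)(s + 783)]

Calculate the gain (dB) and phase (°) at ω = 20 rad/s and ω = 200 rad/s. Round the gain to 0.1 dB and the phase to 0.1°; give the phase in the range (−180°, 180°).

ω = 20: -47.3 dB, -111.1°; ω = 200: -70.2 dB, -107.5°

At s = jω = j20:
zero (s+20): 20 + j20 → |·| = √(20²+20²) = √800 ≈ 28.284, ∠ = arctan(20/20) ≈ 45.00°
pole (s+4): 4 + j20 → |·| = √(4²+20²) = √416 ≈ 20.396, ∠ = arctan(20/4) ≈ 78.69°
pole (s+5): 5 + j20 → |·| = √(5²+20²) = √425 ≈ 20.616, ∠ = arctan(20/5) ≈ 75.96°
pole (s+783): 783 + j20 → |·| = √(783²+20²) = √613489 ≈ 783.26, ∠ = arctan(20/783) ≈ 1.46°
|T| = 50 · 28.284 / 3.2935e+05 ≈ 0.0042939
Gain = 20 log₁₀(0.0042939) ≈ -47.34 dB
∠T = 45.00° − 156.11° = -111.11°

At s = jω = j200:
zero (s+20): 20 + j200 → |·| = √(20²+200²) = √40400 ≈ 201, ∠ = arctan(200/20) ≈ 84.29°
pole (s+4): 4 + j200 → |·| = √(4²+200²) = √40016 ≈ 200.04, ∠ = arctan(200/4) ≈ 88.85°
pole (s+5): 5 + j200 → |·| = √(5²+200²) = √40025 ≈ 200.06, ∠ = arctan(200/5) ≈ 88.57°
pole (s+783): 783 + j200 → |·| = √(783²+200²) = √653089 ≈ 808.14, ∠ = arctan(200/783) ≈ 14.33°
|T| = 50 · 201 / 3.2342e+07 ≈ 0.00031074
Gain = 20 log₁₀(0.00031074) ≈ -70.15 dB
∠T = 84.29° − 191.75° = -107.46°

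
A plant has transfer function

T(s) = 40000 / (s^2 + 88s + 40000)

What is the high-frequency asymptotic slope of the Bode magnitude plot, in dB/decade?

Each pole contributes −20 dB/decade at high frequency; each zero contributes +20 dB/decade.
Net: 0 zero(s) − 2 pole(s) → -40 dB/decade.

-40 dB/decade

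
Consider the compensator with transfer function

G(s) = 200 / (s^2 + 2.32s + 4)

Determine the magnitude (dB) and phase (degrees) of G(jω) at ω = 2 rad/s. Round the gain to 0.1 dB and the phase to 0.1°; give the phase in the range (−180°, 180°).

At s = jω = j2:
quadratic: (j2)² + 2.32·j2 + 4 = 0 + j4.64 → |·| ≈ 4.64, ∠ ≈ 90.00°
|G| = 200 / 4.64 ≈ 43.103
Gain = 20 log₁₀(43.103) ≈ 32.69 dB
∠G = 0.00° − 90.00° = -90.00°

32.7 dB, -90.0°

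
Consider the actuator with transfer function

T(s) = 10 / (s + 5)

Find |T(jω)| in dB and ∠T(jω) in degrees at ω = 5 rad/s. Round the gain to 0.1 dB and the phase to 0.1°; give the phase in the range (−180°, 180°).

3.0 dB, -45.0°

Substitute s = j5:
Numerator: 10 = 10 + j0
Denominator: (j5) + 5 = 5 + j5
|N| = √(10² + 0²) ≈ 10, ∠N ≈ 0.00°
|D| = √(5² + 5²) ≈ 7.0711, ∠D ≈ 45.00°
|T| = 10 / 7.0711 ≈ 1.4142
Gain = 20 log₁₀(1.4142) ≈ 3.01 dB
∠T = 0.00° − 45.00° = -45.00°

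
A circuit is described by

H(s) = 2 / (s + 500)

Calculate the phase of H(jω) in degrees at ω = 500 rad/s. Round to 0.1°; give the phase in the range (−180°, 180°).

Substitute s = j500:
Numerator: 2 = 2 + j0
Denominator: (j500) + 500 = 500 + j500
|N| = √(2² + 0²) ≈ 2, ∠N ≈ 0.00°
|D| = √(500² + 500²) ≈ 707.11, ∠D ≈ 45.00°
∠H = 0.00° − 45.00° = -45.00°

-45.0°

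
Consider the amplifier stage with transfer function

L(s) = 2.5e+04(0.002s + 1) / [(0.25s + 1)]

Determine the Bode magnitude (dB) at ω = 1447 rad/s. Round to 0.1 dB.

46.5 dB

At ω = 1447 rad/s:
zero (1 + j1447·0.002) = 1 + j2.894 → |·| ≈ 3.0619, ∠ ≈ 70.94°
pole (1 + j1447·0.25) = 1 + j361.75 → |·| ≈ 361.75, ∠ ≈ 89.84°
|L| = 2.5e+04 · 3.0619 / (361.75) ≈ 211.6
Gain = 20 log₁₀(211.6) ≈ 46.51 dB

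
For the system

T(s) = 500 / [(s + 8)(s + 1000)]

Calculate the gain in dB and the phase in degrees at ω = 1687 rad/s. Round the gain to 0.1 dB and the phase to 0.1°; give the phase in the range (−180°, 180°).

-76.4 dB, -149.1°

At s = jω = j1687:
pole (s+8): 8 + j1687 → |·| = √(8²+1687²) = √2846033 ≈ 1687, ∠ = arctan(1687/8) ≈ 89.73°
pole (s+1000): 1000 + j1687 → |·| = √(1000²+1687²) = √3845969 ≈ 1961.1, ∠ = arctan(1687/1000) ≈ 59.34°
|T| = 500 / 3.3084e+06 ≈ 0.00015113
Gain = 20 log₁₀(0.00015113) ≈ -76.41 dB
∠T = 0.00° − 149.07° = -149.07°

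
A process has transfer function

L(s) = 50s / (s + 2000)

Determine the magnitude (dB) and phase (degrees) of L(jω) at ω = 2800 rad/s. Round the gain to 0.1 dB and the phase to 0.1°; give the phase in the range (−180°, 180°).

32.2 dB, 35.5°

At s = jω = j2800:
zero at origin: s = j2800 → |·| = 2800, ∠ = 90.00°
pole (s+2000): 2000 + j2800 → |·| = √(2000²+2800²) = √11840000 ≈ 3440.9, ∠ = arctan(2800/2000) ≈ 54.46°
|L| = 50 · 2800 / 3440.9 ≈ 40.687
Gain = 20 log₁₀(40.687) ≈ 32.19 dB
∠L = 90.00° − 54.46° = 35.54°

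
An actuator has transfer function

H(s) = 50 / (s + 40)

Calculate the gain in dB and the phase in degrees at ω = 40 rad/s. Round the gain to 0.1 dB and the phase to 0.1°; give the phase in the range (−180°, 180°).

At s = jω = j40:
pole (s+40): 40 + j40 → |·| = √(40²+40²) = √3200 ≈ 56.569, ∠ = arctan(40/40) ≈ 45.00°
|H| = 50 / 56.569 ≈ 0.88388
Gain = 20 log₁₀(0.88388) ≈ -1.07 dB
∠H = 0.00° − 45.00° = -45.00°

-1.1 dB, -45.0°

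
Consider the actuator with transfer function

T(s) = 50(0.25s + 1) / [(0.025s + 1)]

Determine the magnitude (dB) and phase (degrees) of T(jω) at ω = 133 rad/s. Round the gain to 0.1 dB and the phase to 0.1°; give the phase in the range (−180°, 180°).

At ω = 133 rad/s:
zero (1 + j133·0.25) = 1 + j33.25 → |·| ≈ 33.265, ∠ ≈ 88.28°
pole (1 + j133·0.025) = 1 + j3.325 → |·| ≈ 3.4721, ∠ ≈ 73.26°
|T| = 50 · 33.265 / (3.4721) ≈ 479.03
Gain = 20 log₁₀(479.03) ≈ 53.61 dB
∠T = (88.28°) − (73.26°) = 15.02°

53.6 dB, 15.0°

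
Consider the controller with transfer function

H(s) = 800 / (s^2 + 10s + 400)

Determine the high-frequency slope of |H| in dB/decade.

Each pole contributes −20 dB/decade at high frequency; each zero contributes +20 dB/decade.
Net: 0 zero(s) − 2 pole(s) → -40 dB/decade.

-40 dB/decade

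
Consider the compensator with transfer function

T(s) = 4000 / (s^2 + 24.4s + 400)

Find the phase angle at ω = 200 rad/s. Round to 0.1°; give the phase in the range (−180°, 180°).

At s = jω = j200:
quadratic: (j200)² + 24.4·j200 + 400 = -39600 + j4880 → |·| ≈ 39900, ∠ ≈ 172.97°
∠T = 0.00° − 172.97° = -172.97°

-173.0°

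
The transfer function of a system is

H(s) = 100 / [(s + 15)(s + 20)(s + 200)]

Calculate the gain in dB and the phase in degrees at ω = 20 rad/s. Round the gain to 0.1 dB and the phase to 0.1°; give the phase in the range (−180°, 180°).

-63.1 dB, -103.8°

At s = jω = j20:
pole (s+15): 15 + j20 → |·| = √(15²+20²) = √625 ≈ 25, ∠ = arctan(20/15) ≈ 53.13°
pole (s+20): 20 + j20 → |·| = √(20²+20²) = √800 ≈ 28.284, ∠ = arctan(20/20) ≈ 45.00°
pole (s+200): 200 + j20 → |·| = √(200²+20²) = √40400 ≈ 201, ∠ = arctan(20/200) ≈ 5.71°
|H| = 100 / 1.4213e+05 ≈ 0.00070358
Gain = 20 log₁₀(0.00070358) ≈ -63.05 dB
∠H = 0.00° − 103.84° = -103.84°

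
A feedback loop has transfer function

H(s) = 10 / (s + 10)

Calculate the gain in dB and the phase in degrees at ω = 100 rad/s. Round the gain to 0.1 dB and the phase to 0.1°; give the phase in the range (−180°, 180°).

Substitute s = j100:
Numerator: 10 = 10 + j0
Denominator: (j100) + 10 = 10 + j100
|N| = √(10² + 0²) ≈ 10, ∠N ≈ 0.00°
|D| = √(10² + 100²) ≈ 100.5, ∠D ≈ 84.29°
|H| = 10 / 100.5 ≈ 0.099502
Gain = 20 log₁₀(0.099502) ≈ -20.04 dB
∠H = 0.00° − 84.29° = -84.29°

-20.0 dB, -84.3°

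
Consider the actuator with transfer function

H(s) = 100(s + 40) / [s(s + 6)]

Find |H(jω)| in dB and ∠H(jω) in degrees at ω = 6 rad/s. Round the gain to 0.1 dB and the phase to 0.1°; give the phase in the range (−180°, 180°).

At s = jω = j6:
zero (s+40): 40 + j6 → |·| = √(40²+6²) = √1636 ≈ 40.447, ∠ = arctan(6/40) ≈ 8.53°
pole (s+6): 6 + j6 → |·| = √(6²+6²) = √72 ≈ 8.4853, ∠ = arctan(6/6) ≈ 45.00°
pole at origin: |s| = 6, ∠ = 90.00° (in denominator)
|H| = 100 · 40.447 / 50.912 ≈ 79.445
Gain = 20 log₁₀(79.445) ≈ 38.00 dB
∠H = 8.53° − 135.00° = -126.47°

38.0 dB, -126.5°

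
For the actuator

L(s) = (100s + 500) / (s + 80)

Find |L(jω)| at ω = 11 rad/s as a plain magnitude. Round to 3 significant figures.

Substitute s = j11:
Numerator: 100(j11) + 500 = 500 + j1100
Denominator: (j11) + 80 = 80 + j11
|N| = √(500² + 1100²) ≈ 1208.3, ∠N ≈ 65.56°
|D| = √(80² + 11²) ≈ 80.753, ∠D ≈ 7.83°
|L| = 1208.3 / 80.753 ≈ 14.963

15.0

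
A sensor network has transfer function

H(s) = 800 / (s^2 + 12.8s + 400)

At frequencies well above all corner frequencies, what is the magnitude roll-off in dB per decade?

Each pole contributes −20 dB/decade at high frequency; each zero contributes +20 dB/decade.
Net: 0 zero(s) − 2 pole(s) → -40 dB/decade.

-40 dB/decade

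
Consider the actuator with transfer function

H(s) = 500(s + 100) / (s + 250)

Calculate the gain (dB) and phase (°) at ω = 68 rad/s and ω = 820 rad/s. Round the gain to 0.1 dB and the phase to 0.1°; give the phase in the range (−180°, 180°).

At s = jω = j68:
zero (s+100): 100 + j68 → |·| = √(100²+68²) = √14624 ≈ 120.93, ∠ = arctan(68/100) ≈ 34.22°
pole (s+250): 250 + j68 → |·| = √(250²+68²) = √67124 ≈ 259.08, ∠ = arctan(68/250) ≈ 15.22°
|H| = 500 · 120.93 / 259.08 ≈ 233.38
Gain = 20 log₁₀(233.38) ≈ 47.36 dB
∠H = 34.22° − 15.22° = 19.00°

At s = jω = j820:
zero (s+100): 100 + j820 → |·| = √(100²+820²) = √682400 ≈ 826.08, ∠ = arctan(820/100) ≈ 83.05°
pole (s+250): 250 + j820 → |·| = √(250²+820²) = √734900 ≈ 857.26, ∠ = arctan(820/250) ≈ 73.04°
|H| = 500 · 826.08 / 857.26 ≈ 481.81
Gain = 20 log₁₀(481.81) ≈ 53.66 dB
∠H = 83.05° − 73.04° = 10.01°

ω = 68: 47.4 dB, 19.0°; ω = 820: 53.7 dB, 10.0°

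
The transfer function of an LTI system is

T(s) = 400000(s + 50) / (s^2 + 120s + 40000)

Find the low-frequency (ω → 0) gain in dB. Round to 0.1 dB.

54.0 dB

T(0) = 400000·50 / 40000 = 500
20 log₁₀(500) ≈ 53.98 dB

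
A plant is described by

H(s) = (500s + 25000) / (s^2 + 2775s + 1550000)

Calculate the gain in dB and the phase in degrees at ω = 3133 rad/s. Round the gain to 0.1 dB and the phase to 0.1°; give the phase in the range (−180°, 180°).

Substitute s = j3133:
Numerator: 500(j3133) + 25000 = 25000 + j1566500
Denominator: (j3133)^2 + 2775(j3133) + 1550000 = -8265689 + j8694075
|N| = √(25000² + 1566500²) ≈ 1.5667e+06, ∠N ≈ 89.09°
|D| = √(8265689² + 8694075²) ≈ 1.1996e+07, ∠D ≈ 133.55°
|H| = 1.5667e+06 / 1.1996e+07 ≈ 0.1306
Gain = 20 log₁₀(0.1306) ≈ -17.68 dB
∠H = 89.09° − 133.55° = -44.46°

-17.7 dB, -44.5°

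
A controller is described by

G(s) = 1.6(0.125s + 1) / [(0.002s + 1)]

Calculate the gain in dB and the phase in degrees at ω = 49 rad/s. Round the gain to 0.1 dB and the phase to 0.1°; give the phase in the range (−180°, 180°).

At ω = 49 rad/s:
zero (1 + j49·0.125) = 1 + j6.125 → |·| ≈ 6.2061, ∠ ≈ 80.73°
pole (1 + j49·0.002) = 1 + j0.098 → |·| ≈ 1.0048, ∠ ≈ 5.60°
|G| = 1.6 · 6.2061 / (1.0048) ≈ 9.8823
Gain = 20 log₁₀(9.8823) ≈ 19.90 dB
∠G = (80.73°) − (5.60°) = 75.13°

19.9 dB, 75.1°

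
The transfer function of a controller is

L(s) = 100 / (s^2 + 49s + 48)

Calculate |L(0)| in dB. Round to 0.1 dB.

6.4 dB

L(0) = 100 / 48 ≈ 2.0833
20 log₁₀(2.0833) ≈ 6.38 dB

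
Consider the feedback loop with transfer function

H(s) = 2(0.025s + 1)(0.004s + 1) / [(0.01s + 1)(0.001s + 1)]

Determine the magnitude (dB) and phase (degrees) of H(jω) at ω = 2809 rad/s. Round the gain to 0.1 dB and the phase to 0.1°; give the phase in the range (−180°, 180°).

At ω = 2809 rad/s:
zero (1 + j2809·0.025) = 1 + j70.225 → |·| ≈ 70.232, ∠ ≈ 89.18°
zero (1 + j2809·0.004) = 1 + j11.236 → |·| ≈ 11.28, ∠ ≈ 84.91°
pole (1 + j2809·0.01) = 1 + j28.09 → |·| ≈ 28.108, ∠ ≈ 87.96°
pole (1 + j2809·0.001) = 1 + j2.809 → |·| ≈ 2.9817, ∠ ≈ 70.40°
|H| = 2 · 70.232 · 11.28 / (28.108 · 2.9817) ≈ 18.905
Gain = 20 log₁₀(18.905) ≈ 25.53 dB
∠H = (89.18° + 84.91°) − (87.96° + 70.40°) = 15.73°

25.5 dB, 15.7°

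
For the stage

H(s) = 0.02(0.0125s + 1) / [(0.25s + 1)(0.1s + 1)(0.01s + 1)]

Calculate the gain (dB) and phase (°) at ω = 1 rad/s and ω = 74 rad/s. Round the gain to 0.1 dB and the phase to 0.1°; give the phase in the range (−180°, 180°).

At ω = 1 rad/s:
zero (1 + j1·0.0125) = 1 + j0.0125 → |·| ≈ 1.0001, ∠ ≈ 0.72°
pole (1 + j1·0.25) = 1 + j0.25 → |·| ≈ 1.0308, ∠ ≈ 14.04°
pole (1 + j1·0.1) = 1 + j0.1 → |·| ≈ 1.005, ∠ ≈ 5.71°
pole (1 + j1·0.01) = 1 + j0.01 → |·| ≈ 1, ∠ ≈ 0.57°
|H| = 0.02 · 1.0001 / (1.0308 · 1.005 · 1) ≈ 0.019308
Gain = 20 log₁₀(0.019308) ≈ -34.29 dB
∠H = (0.72°) − (14.04° + 5.71° + 0.57°) = -19.60°

At ω = 74 rad/s:
zero (1 + j74·0.0125) = 1 + j0.925 → |·| ≈ 1.3622, ∠ ≈ 42.77°
pole (1 + j74·0.25) = 1 + j18.5 → |·| ≈ 18.527, ∠ ≈ 86.91°
pole (1 + j74·0.1) = 1 + j7.4 → |·| ≈ 7.4673, ∠ ≈ 82.30°
pole (1 + j74·0.01) = 1 + j0.74 → |·| ≈ 1.244, ∠ ≈ 36.50°
|H| = 0.02 · 1.3622 / (18.527 · 7.4673 · 1.244) ≈ 0.0001583
Gain = 20 log₁₀(0.0001583) ≈ -76.01 dB
∠H = (42.77°) − (86.91° + 82.30° + 36.50°) = -162.94°

ω = 1: -34.3 dB, -19.6°; ω = 74: -76.0 dB, -162.9°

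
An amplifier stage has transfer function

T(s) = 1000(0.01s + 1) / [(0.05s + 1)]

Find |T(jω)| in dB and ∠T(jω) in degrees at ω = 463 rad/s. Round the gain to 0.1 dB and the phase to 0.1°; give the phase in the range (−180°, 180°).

At ω = 463 rad/s:
zero (1 + j463·0.01) = 1 + j4.63 → |·| ≈ 4.7368, ∠ ≈ 77.81°
pole (1 + j463·0.05) = 1 + j23.15 → |·| ≈ 23.172, ∠ ≈ 87.53°
|T| = 1000 · 4.7368 / (23.172) ≈ 204.42
Gain = 20 log₁₀(204.42) ≈ 46.21 dB
∠T = (77.81°) − (87.53°) = -9.72°

46.2 dB, -9.7°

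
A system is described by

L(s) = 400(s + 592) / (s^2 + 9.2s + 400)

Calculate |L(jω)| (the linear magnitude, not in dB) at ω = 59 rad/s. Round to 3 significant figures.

76.1

At s = jω = j59:
zero (s+592): 592 + j59 → |·| = √(592²+59²) = √353945 ≈ 594.93, ∠ = arctan(59/592) ≈ 5.69°
quadratic: (j59)² + 9.2·j59 + 400 = -3081 + j542.8 → |·| ≈ 3128.4, ∠ ≈ 170.01°
|L| = 400 · 594.93 / 3128.4 ≈ 76.068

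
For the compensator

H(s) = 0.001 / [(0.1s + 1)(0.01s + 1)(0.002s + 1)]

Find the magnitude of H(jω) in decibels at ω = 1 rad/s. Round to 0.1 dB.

At ω = 1 rad/s:
pole (1 + j1·0.1) = 1 + j0.1 → |·| ≈ 1.005, ∠ ≈ 5.71°
pole (1 + j1·0.01) = 1 + j0.01 → |·| ≈ 1, ∠ ≈ 0.57°
pole (1 + j1·0.002) = 1 + j0.002 → |·| ≈ 1, ∠ ≈ 0.11°
|H| = 0.001 · 1 / (1.005 · 1 · 1) ≈ 0.00099502
Gain = 20 log₁₀(0.00099502) ≈ -60.04 dB

-60.0 dB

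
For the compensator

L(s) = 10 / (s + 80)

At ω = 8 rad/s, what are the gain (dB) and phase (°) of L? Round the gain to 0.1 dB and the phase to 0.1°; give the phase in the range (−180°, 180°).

Substitute s = j8:
Numerator: 10 = 10 + j0
Denominator: (j8) + 80 = 80 + j8
|N| = √(10² + 0²) ≈ 10, ∠N ≈ 0.00°
|D| = √(80² + 8²) ≈ 80.399, ∠D ≈ 5.71°
|L| = 10 / 80.399 ≈ 0.12438
Gain = 20 log₁₀(0.12438) ≈ -18.10 dB
∠L = 0.00° − 5.71° = -5.71°

-18.1 dB, -5.7°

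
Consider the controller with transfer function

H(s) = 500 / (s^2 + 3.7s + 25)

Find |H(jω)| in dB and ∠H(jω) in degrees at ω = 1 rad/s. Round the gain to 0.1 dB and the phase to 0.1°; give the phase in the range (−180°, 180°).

26.3 dB, -8.8°

At s = jω = j1:
quadratic: (j1)² + 3.7·j1 + 25 = 24 + j3.7 → |·| ≈ 24.284, ∠ ≈ 8.76°
|H| = 500 / 24.284 ≈ 20.59
Gain = 20 log₁₀(20.59) ≈ 26.27 dB
∠H = 0.00° − 8.76° = -8.76°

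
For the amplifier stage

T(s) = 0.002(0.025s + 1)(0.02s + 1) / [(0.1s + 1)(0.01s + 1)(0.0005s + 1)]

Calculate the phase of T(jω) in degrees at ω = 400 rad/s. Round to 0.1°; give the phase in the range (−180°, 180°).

At ω = 400 rad/s:
zero (1 + j400·0.025) = 1 + j10 → |·| ≈ 10.05, ∠ ≈ 84.29°
zero (1 + j400·0.02) = 1 + j8 → |·| ≈ 8.0623, ∠ ≈ 82.87°
pole (1 + j400·0.1) = 1 + j40 → |·| ≈ 40.012, ∠ ≈ 88.57°
pole (1 + j400·0.01) = 1 + j4 → |·| ≈ 4.1231, ∠ ≈ 75.96°
pole (1 + j400·0.0005) = 1 + j0.2 → |·| ≈ 1.0198, ∠ ≈ 11.31°
∠T = (84.29° + 82.87°) − (88.57° + 75.96° + 11.31°) = -8.68°

-8.7°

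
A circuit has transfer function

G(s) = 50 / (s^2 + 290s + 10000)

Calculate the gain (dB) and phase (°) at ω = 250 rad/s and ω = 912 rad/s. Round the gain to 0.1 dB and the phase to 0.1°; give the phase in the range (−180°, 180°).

Substitute s = j250:
Numerator: 50 = 50 + j0
Denominator: (j250)^2 + 290(j250) + 10000 = -52500 + j72500
|N| = √(50² + 0²) ≈ 50, ∠N ≈ 0.00°
|D| = √(52500² + 72500²) ≈ 89513, ∠D ≈ 125.91°
|G| = 50 / 89513 ≈ 0.00055858
Gain = 20 log₁₀(0.00055858) ≈ -65.06 dB
∠G = 0.00° − 125.91° = -125.91°

Substitute s = j912:
Numerator: 50 = 50 + j0
Denominator: (j912)^2 + 290(j912) + 10000 = -821744 + j264480
|N| = √(50² + 0²) ≈ 50, ∠N ≈ 0.00°
|D| = √(821744² + 264480²) ≈ 8.6326e+05, ∠D ≈ 162.16°
|G| = 50 / 8.6326e+05 ≈ 5.792e-05
Gain = 20 log₁₀(5.792e-05) ≈ -84.74 dB
∠G = 0.00° − 162.16° = -162.16°

ω = 250: -65.1 dB, -125.9°; ω = 912: -84.7 dB, -162.2°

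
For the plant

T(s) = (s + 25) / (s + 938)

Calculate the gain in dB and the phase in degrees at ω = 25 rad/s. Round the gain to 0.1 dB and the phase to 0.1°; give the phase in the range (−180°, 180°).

At s = jω = j25:
zero (s+25): 25 + j25 → |·| = √(25²+25²) = √1250 ≈ 35.355, ∠ = arctan(25/25) ≈ 45.00°
pole (s+938): 938 + j25 → |·| = √(938²+25²) = √880469 ≈ 938.33, ∠ = arctan(25/938) ≈ 1.53°
|T| = 1 · 35.355 / 938.33 ≈ 0.037679
Gain = 20 log₁₀(0.037679) ≈ -28.48 dB
∠T = 45.00° − 1.53° = 43.47°

-28.5 dB, 43.5°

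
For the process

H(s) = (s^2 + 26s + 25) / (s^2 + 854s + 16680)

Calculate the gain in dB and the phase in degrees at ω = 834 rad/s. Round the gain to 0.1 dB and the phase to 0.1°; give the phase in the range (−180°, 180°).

Substitute s = j834:
Numerator: (j834)^2 + 26(j834) + 25 = -695531 + j21684
Denominator: (j834)^2 + 854(j834) + 16680 = -678876 + j712236
|N| = √(695531² + 21684²) ≈ 6.9587e+05, ∠N ≈ 178.21°
|D| = √(678876² + 712236²) ≈ 9.8395e+05, ∠D ≈ 133.63°
|H| = 6.9587e+05 / 9.8395e+05 ≈ 0.70722
Gain = 20 log₁₀(0.70722) ≈ -3.01 dB
∠H = 178.21° − 133.63° = 44.58°

-3.0 dB, 44.6°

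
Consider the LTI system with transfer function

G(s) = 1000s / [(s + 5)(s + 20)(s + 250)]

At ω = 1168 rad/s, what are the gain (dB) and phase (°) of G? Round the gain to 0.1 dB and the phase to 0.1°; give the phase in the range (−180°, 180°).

-62.9 dB, -166.7°

At s = jω = j1168:
zero at origin: s = j1168 → |·| = 1168, ∠ = 90.00°
pole (s+5): 5 + j1168 → |·| = √(5²+1168²) = √1364249 ≈ 1168, ∠ = arctan(1168/5) ≈ 89.75°
pole (s+20): 20 + j1168 → |·| = √(20²+1168²) = √1364624 ≈ 1168.2, ∠ = arctan(1168/20) ≈ 89.02°
pole (s+250): 250 + j1168 → |·| = √(250²+1168²) = √1426724 ≈ 1194.5, ∠ = arctan(1168/250) ≈ 77.92°
|G| = 1000 · 1168 / 1.6298e+09 ≈ 0.00071665
Gain = 20 log₁₀(0.00071665) ≈ -62.89 dB
∠G = 90.00° − 256.69° = -166.69°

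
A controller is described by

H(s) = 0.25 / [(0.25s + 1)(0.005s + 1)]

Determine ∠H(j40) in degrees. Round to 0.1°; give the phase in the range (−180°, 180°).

At ω = 40 rad/s:
pole (1 + j40·0.25) = 1 + j10 → |·| ≈ 10.05, ∠ ≈ 84.29°
pole (1 + j40·0.005) = 1 + j0.2 → |·| ≈ 1.0198, ∠ ≈ 11.31°
∠H = (0°) − (84.29° + 11.31°) = -95.60°

-95.6°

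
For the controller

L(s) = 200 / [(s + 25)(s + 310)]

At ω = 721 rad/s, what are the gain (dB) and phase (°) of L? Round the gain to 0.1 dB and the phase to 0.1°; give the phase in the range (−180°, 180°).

At s = jω = j721:
pole (s+25): 25 + j721 → |·| = √(25²+721²) = √520466 ≈ 721.43, ∠ = arctan(721/25) ≈ 88.01°
pole (s+310): 310 + j721 → |·| = √(310²+721²) = √615941 ≈ 784.82, ∠ = arctan(721/310) ≈ 66.73°
|L| = 200 / 5.6619e+05 ≈ 0.00035324
Gain = 20 log₁₀(0.00035324) ≈ -69.04 dB
∠L = 0.00° − 154.74° = -154.74°

-69.0 dB, -154.7°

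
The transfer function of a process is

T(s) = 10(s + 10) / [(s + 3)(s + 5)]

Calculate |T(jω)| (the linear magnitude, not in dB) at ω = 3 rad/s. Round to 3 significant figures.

4.22

At s = jω = j3:
zero (s+10): 10 + j3 → |·| = √(10²+3²) = √109 ≈ 10.44, ∠ = arctan(3/10) ≈ 16.70°
pole (s+3): 3 + j3 → |·| = √(3²+3²) = √18 ≈ 4.2426, ∠ = arctan(3/3) ≈ 45.00°
pole (s+5): 5 + j3 → |·| = √(5²+3²) = √34 ≈ 5.831, ∠ = arctan(3/5) ≈ 30.96°
|T| = 10 · 10.44 / 24.739 ≈ 4.2201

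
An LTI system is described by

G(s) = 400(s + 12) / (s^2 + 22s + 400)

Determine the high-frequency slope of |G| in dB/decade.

Each pole contributes −20 dB/decade at high frequency; each zero contributes +20 dB/decade.
Net: 1 zero(s) − 2 pole(s) → -20 dB/decade.

-20 dB/decade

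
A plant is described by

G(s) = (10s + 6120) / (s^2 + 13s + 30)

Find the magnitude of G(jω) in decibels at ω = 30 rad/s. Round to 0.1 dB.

16.2 dB

Substitute s = j30:
Numerator: 10(j30) + 6120 = 6120 + j300
Denominator: (j30)^2 + 13(j30) + 30 = -870 + j390
|N| = √(6120² + 300²) ≈ 6127.3, ∠N ≈ 2.81°
|D| = √(870² + 390²) ≈ 953.41, ∠D ≈ 155.85°
|G| = 6127.3 / 953.41 ≈ 6.4267
Gain = 20 log₁₀(6.4267) ≈ 16.16 dB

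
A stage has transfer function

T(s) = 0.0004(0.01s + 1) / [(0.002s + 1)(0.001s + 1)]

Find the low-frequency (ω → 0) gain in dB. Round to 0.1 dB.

T(0) = 0.0004 · 1 / 1 = 0.0004
20 log₁₀(0.0004) ≈ -67.96 dB

-68.0 dB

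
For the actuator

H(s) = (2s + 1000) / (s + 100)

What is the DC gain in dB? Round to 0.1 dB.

20.0 dB

H(0) = 1000 / 100 = 10
20 log₁₀(10) ≈ 20.00 dB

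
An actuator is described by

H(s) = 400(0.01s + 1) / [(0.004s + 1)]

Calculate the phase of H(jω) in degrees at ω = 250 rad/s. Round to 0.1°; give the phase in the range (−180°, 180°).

At ω = 250 rad/s:
zero (1 + j250·0.01) = 1 + j2.5 → |·| ≈ 2.6926, ∠ ≈ 68.20°
pole (1 + j250·0.004) = 1 + j1 → |·| ≈ 1.4142, ∠ ≈ 45.00°
∠H = (68.20°) − (45.00°) = 23.20°

23.2°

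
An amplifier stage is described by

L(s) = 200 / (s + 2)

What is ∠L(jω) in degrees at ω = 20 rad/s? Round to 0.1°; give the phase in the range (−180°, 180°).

-84.3°

Substitute s = j20:
Numerator: 200 = 200 + j0
Denominator: (j20) + 2 = 2 + j20
|N| = √(200² + 0²) ≈ 200, ∠N ≈ 0.00°
|D| = √(2² + 20²) ≈ 20.1, ∠D ≈ 84.29°
∠L = 0.00° − 84.29° = -84.29°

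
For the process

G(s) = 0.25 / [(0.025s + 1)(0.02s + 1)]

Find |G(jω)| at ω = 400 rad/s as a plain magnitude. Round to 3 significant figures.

At ω = 400 rad/s:
pole (1 + j400·0.025) = 1 + j10 → |·| ≈ 10.05, ∠ ≈ 84.29°
pole (1 + j400·0.02) = 1 + j8 → |·| ≈ 8.0623, ∠ ≈ 82.87°
|G| = 0.25 · 1 / (10.05 · 8.0623) ≈ 0.0030854

0.00309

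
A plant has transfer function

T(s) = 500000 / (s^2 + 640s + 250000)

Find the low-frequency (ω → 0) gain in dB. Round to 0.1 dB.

T(0) = 500000 / 250000 = 2
20 log₁₀(2) ≈ 6.02 dB

6.0 dB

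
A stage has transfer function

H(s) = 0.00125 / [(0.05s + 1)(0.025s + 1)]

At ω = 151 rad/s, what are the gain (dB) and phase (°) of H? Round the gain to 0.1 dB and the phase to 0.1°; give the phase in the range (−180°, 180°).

-87.5 dB, -157.6°

At ω = 151 rad/s:
pole (1 + j151·0.05) = 1 + j7.55 → |·| ≈ 7.6159, ∠ ≈ 82.46°
pole (1 + j151·0.025) = 1 + j3.775 → |·| ≈ 3.9052, ∠ ≈ 75.16°
|H| = 0.00125 · 1 / (7.6159 · 3.9052) ≈ 4.2029e-05
Gain = 20 log₁₀(4.2029e-05) ≈ -87.53 dB
∠H = (0°) − (82.46° + 75.16°) = -157.62°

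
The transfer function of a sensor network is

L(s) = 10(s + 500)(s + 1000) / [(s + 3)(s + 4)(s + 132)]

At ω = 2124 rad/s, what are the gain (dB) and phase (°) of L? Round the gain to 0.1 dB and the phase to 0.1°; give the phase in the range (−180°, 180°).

At s = jω = j2124:
zero (s+500): 500 + j2124 → |·| = √(500²+2124²) = √4761376 ≈ 2182.1, ∠ = arctan(2124/500) ≈ 76.75°
zero (s+1000): 1000 + j2124 → |·| = √(1000²+2124²) = √5511376 ≈ 2347.6, ∠ = arctan(2124/1000) ≈ 64.79°
pole (s+3): 3 + j2124 → |·| = √(3²+2124²) = √4511385 ≈ 2124, ∠ = arctan(2124/3) ≈ 89.92°
pole (s+4): 4 + j2124 → |·| = √(4²+2124²) = √4511392 ≈ 2124, ∠ = arctan(2124/4) ≈ 89.89°
pole (s+132): 132 + j2124 → |·| = √(132²+2124²) = √4528800 ≈ 2128.1, ∠ = arctan(2124/132) ≈ 86.44°
|L| = 10 · 5.1227e+06 / 9.6007e+09 ≈ 0.0053358
Gain = 20 log₁₀(0.0053358) ≈ -45.46 dB
∠L = 141.54° − 266.25° = -124.71°

-45.5 dB, -124.7°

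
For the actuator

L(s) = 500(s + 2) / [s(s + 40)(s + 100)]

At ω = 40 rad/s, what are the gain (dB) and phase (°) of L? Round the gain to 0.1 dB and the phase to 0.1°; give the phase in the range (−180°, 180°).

-21.7 dB, -69.7°

At s = jω = j40:
zero (s+2): 2 + j40 → |·| = √(2²+40²) = √1604 ≈ 40.05, ∠ = arctan(40/2) ≈ 87.14°
pole (s+40): 40 + j40 → |·| = √(40²+40²) = √3200 ≈ 56.569, ∠ = arctan(40/40) ≈ 45.00°
pole (s+100): 100 + j40 → |·| = √(100²+40²) = √11600 ≈ 107.7, ∠ = arctan(40/100) ≈ 21.80°
pole at origin: |s| = 40, ∠ = 90.00° (in denominator)
|L| = 500 · 40.05 / 2.437e+05 ≈ 0.082171
Gain = 20 log₁₀(0.082171) ≈ -21.71 dB
∠L = 87.14° − 156.80° = -69.66°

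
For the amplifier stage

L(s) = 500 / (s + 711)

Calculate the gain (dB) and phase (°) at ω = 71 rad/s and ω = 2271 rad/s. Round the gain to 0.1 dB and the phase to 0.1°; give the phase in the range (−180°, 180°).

At s = jω = j71:
pole (s+711): 711 + j71 → |·| = √(711²+71²) = √510562 ≈ 714.54, ∠ = arctan(71/711) ≈ 5.70°
|L| = 500 / 714.54 ≈ 0.69975
Gain = 20 log₁₀(0.69975) ≈ -3.10 dB
∠L = 0.00° − 5.70° = -5.70°

At s = jω = j2271:
pole (s+711): 711 + j2271 → |·| = √(711²+2271²) = √5662962 ≈ 2379.7, ∠ = arctan(2271/711) ≈ 72.62°
|L| = 500 / 2379.7 ≈ 0.21011
Gain = 20 log₁₀(0.21011) ≈ -13.55 dB
∠L = 0.00° − 72.62° = -72.62°

ω = 71: -3.1 dB, -5.7°; ω = 2271: -13.6 dB, -72.6°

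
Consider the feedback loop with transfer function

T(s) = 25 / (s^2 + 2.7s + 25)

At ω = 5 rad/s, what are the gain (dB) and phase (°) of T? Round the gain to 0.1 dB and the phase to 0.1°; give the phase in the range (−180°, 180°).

At s = jω = j5:
quadratic: (j5)² + 2.7·j5 + 25 = 0 + j13.5 → |·| ≈ 13.5, ∠ ≈ 90.00°
|T| = 25 / 13.5 ≈ 1.8519
Gain = 20 log₁₀(1.8519) ≈ 5.35 dB
∠T = 0.00° − 90.00° = -90.00°

5.4 dB, -90.0°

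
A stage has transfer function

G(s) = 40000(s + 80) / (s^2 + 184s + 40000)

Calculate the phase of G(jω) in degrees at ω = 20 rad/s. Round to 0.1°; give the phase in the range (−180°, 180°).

At s = jω = j20:
zero (s+80): 80 + j20 → |·| = √(80²+20²) = √6800 ≈ 82.462, ∠ = arctan(20/80) ≈ 14.04°
quadratic: (j20)² + 184·j20 + 40000 = 39600 + j3680 → |·| ≈ 39771, ∠ ≈ 5.31°
∠G = 14.04° − 5.31° = 8.73°

8.7°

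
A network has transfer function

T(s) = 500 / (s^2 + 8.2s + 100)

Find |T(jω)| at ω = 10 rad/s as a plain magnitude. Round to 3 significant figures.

6.10

At s = jω = j10:
quadratic: (j10)² + 8.2·j10 + 100 = 0 + j82 → |·| ≈ 82, ∠ ≈ 90.00°
|T| = 500 / 82 ≈ 6.0976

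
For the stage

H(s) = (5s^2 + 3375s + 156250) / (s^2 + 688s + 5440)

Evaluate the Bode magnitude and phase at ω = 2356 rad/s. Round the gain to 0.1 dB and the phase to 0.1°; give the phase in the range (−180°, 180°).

13.9 dB, 0.2°

Substitute s = j2356:
Numerator: 5(j2356)^2 + 3375(j2356) + 156250 = -27597430 + j7951500
Denominator: (j2356)^2 + 688(j2356) + 5440 = -5545296 + j1620928
|N| = √(27597430² + 7951500²) ≈ 2.872e+07, ∠N ≈ 163.93°
|D| = √(5545296² + 1620928²) ≈ 5.7773e+06, ∠D ≈ 163.71°
|H| = 2.872e+07 / 5.7773e+06 ≈ 4.9712
Gain = 20 log₁₀(4.9712) ≈ 13.93 dB
∠H = 163.93° − 163.71° = 0.22°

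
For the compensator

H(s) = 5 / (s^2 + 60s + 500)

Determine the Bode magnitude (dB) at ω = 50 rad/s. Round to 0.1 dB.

Substitute s = j50:
Numerator: 5 = 5 + j0
Denominator: (j50)^2 + 60(j50) + 500 = -2000 + j3000
|N| = √(5² + 0²) ≈ 5, ∠N ≈ 0.00°
|D| = √(2000² + 3000²) ≈ 3605.6, ∠D ≈ 123.69°
|H| = 5 / 3605.6 ≈ 0.0013867
Gain = 20 log₁₀(0.0013867) ≈ -57.16 dB

-57.2 dB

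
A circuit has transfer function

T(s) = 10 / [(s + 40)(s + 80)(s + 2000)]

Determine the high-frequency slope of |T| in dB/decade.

Each pole contributes −20 dB/decade at high frequency; each zero contributes +20 dB/decade.
Net: 0 zero(s) − 3 pole(s) → -60 dB/decade.

-60 dB/decade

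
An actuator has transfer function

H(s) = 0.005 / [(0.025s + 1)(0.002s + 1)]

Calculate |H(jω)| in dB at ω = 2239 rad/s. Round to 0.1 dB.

-94.2 dB

At ω = 2239 rad/s:
pole (1 + j2239·0.025) = 1 + j55.975 → |·| ≈ 55.984, ∠ ≈ 88.98°
pole (1 + j2239·0.002) = 1 + j4.478 → |·| ≈ 4.5883, ∠ ≈ 77.41°
|H| = 0.005 · 1 / (55.984 · 4.5883) ≈ 1.9465e-05
Gain = 20 log₁₀(1.9465e-05) ≈ -94.21 dB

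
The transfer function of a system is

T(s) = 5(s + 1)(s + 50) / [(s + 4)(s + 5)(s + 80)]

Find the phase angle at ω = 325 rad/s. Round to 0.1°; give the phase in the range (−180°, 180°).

-83.5°

At s = jω = j325:
zero (s+1): 1 + j325 → |·| = √(1²+325²) = √105626 ≈ 325, ∠ = arctan(325/1) ≈ 89.82°
zero (s+50): 50 + j325 → |·| = √(50²+325²) = √108125 ≈ 328.82, ∠ = arctan(325/50) ≈ 81.25°
pole (s+4): 4 + j325 → |·| = √(4²+325²) = √105641 ≈ 325.02, ∠ = arctan(325/4) ≈ 89.29°
pole (s+5): 5 + j325 → |·| = √(5²+325²) = √105650 ≈ 325.04, ∠ = arctan(325/5) ≈ 89.12°
pole (s+80): 80 + j325 → |·| = √(80²+325²) = √112025 ≈ 334.7, ∠ = arctan(325/80) ≈ 76.17°
∠T = 171.07° − 254.58° = -83.51°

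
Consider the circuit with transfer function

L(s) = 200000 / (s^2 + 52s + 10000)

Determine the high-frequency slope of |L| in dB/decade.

Each pole contributes −20 dB/decade at high frequency; each zero contributes +20 dB/decade.
Net: 0 zero(s) − 2 pole(s) → -40 dB/decade.

-40 dB/decade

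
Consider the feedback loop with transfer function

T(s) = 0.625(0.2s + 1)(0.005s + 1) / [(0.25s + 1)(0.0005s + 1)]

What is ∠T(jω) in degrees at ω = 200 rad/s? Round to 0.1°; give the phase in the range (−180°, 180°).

39.0°

At ω = 200 rad/s:
zero (1 + j200·0.2) = 1 + j40 → |·| ≈ 40.012, ∠ ≈ 88.57°
zero (1 + j200·0.005) = 1 + j1 → |·| ≈ 1.4142, ∠ ≈ 45.00°
pole (1 + j200·0.25) = 1 + j50 → |·| ≈ 50.01, ∠ ≈ 88.85°
pole (1 + j200·0.0005) = 1 + j0.1 → |·| ≈ 1.005, ∠ ≈ 5.71°
∠T = (88.57° + 45.00°) − (88.85° + 5.71°) = 39.01°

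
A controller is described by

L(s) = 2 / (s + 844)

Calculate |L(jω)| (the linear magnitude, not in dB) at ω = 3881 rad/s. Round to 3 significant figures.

0.000504

At s = jω = j3881:
pole (s+844): 844 + j3881 → |·| = √(844²+3881²) = √15774497 ≈ 3971.7, ∠ = arctan(3881/844) ≈ 77.73°
|L| = 2 / 3971.7 ≈ 0.00050356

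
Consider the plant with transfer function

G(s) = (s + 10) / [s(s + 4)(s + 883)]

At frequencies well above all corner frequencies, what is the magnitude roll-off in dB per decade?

-40 dB/decade

Each pole contributes −20 dB/decade at high frequency; each zero contributes +20 dB/decade.
Net: 1 zero(s) − 3 pole(s) → -40 dB/decade.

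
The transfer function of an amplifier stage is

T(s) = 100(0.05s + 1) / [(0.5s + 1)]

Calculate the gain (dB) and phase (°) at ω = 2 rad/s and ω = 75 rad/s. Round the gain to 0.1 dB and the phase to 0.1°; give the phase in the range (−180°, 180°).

ω = 2: 37.0 dB, -39.3°; ω = 75: 20.3 dB, -13.4°

At ω = 2 rad/s:
zero (1 + j2·0.05) = 1 + j0.1 → |·| ≈ 1.005, ∠ ≈ 5.71°
pole (1 + j2·0.5) = 1 + j1 → |·| ≈ 1.4142, ∠ ≈ 45.00°
|T| = 100 · 1.005 / (1.4142) ≈ 71.065
Gain = 20 log₁₀(71.065) ≈ 37.03 dB
∠T = (5.71°) − (45.00°) = -39.29°

At ω = 75 rad/s:
zero (1 + j75·0.05) = 1 + j3.75 → |·| ≈ 3.881, ∠ ≈ 75.07°
pole (1 + j75·0.5) = 1 + j37.5 → |·| ≈ 37.513, ∠ ≈ 88.47°
|T| = 100 · 3.881 / (37.513) ≈ 10.346
Gain = 20 log₁₀(10.346) ≈ 20.30 dB
∠T = (75.07°) − (88.47°) = -13.40°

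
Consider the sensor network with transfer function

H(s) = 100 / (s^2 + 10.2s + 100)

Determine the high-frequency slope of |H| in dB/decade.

-40 dB/decade

Each pole contributes −20 dB/decade at high frequency; each zero contributes +20 dB/decade.
Net: 0 zero(s) − 2 pole(s) → -40 dB/decade.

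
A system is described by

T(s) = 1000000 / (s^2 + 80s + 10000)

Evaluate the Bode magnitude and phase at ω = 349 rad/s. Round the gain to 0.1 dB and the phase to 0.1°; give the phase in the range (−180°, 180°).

At s = jω = j349:
quadratic: (j349)² + 80·j349 + 10000 = -111801 + j27920 → |·| ≈ 1.1523e+05, ∠ ≈ 165.98°
|T| = 1000000 / 1.1523e+05 ≈ 8.6783
Gain = 20 log₁₀(8.6783) ≈ 18.77 dB
∠T = 0.00° − 165.98° = -165.98°

18.8 dB, -166.0°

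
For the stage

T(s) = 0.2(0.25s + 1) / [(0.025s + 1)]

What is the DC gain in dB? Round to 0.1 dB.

-14.0 dB

T(0) = 0.2 · 1 / 1 = 0.2
20 log₁₀(0.2) ≈ -13.98 dB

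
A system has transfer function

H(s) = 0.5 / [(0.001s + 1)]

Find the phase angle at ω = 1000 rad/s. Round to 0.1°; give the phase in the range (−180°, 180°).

-45.0°

At ω = 1000 rad/s:
pole (1 + j1000·0.001) = 1 + j1 → |·| ≈ 1.4142, ∠ ≈ 45.00°
∠H = (0°) − (45.00°) = -45.00°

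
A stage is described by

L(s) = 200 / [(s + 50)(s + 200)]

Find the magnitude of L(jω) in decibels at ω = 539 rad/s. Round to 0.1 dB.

At s = jω = j539:
pole (s+50): 50 + j539 → |·| = √(50²+539²) = √293021 ≈ 541.31, ∠ = arctan(539/50) ≈ 84.70°
pole (s+200): 200 + j539 → |·| = √(200²+539²) = √330521 ≈ 574.91, ∠ = arctan(539/200) ≈ 69.64°
|L| = 200 / 3.112e+05 ≈ 0.00064267
Gain = 20 log₁₀(0.00064267) ≈ -63.84 dB

-63.8 dB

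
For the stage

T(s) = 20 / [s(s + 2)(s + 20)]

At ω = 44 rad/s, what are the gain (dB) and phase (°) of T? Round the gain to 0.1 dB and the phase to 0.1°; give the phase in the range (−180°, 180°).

At s = jω = j44:
pole (s+2): 2 + j44 → |·| = √(2²+44²) = √1940 ≈ 44.045, ∠ = arctan(44/2) ≈ 87.40°
pole (s+20): 20 + j44 → |·| = √(20²+44²) = √2336 ≈ 48.332, ∠ = arctan(44/20) ≈ 65.56°
pole at origin: |s| = 44, ∠ = 90.00° (in denominator)
|T| = 20 / 93666 ≈ 0.00021352
Gain = 20 log₁₀(0.00021352) ≈ -73.41 dB
∠T = 0.00° − 242.96° = -242.96° ≡ 117.04° (principal value)

-73.4 dB, 117.0°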